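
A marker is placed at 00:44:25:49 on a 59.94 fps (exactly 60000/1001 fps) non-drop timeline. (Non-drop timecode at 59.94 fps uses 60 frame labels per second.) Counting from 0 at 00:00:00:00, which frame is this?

frame 159949

Total seconds to the label: (0 × 3600 + 44 × 60 + 25) = 2665.
Frame index = 2665 × 60 + 49 = 159949.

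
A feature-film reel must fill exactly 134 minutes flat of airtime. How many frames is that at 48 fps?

385920 frames

134 min = 8040 s.
Frames = 8040 × 48 = 385920.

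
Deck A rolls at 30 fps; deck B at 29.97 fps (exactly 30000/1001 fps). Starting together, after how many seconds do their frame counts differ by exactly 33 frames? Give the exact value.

The gap grows by |30000/1001 − 30| = 30/1001 frames per second.
Time for a 33-frame gap: 33 ÷ (30/1001) = 1101.1 s.

1101.1 seconds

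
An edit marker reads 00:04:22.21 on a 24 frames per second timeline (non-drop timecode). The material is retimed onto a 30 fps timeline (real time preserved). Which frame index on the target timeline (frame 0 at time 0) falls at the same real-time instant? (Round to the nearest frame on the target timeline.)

frame 7886

Source frame index: (0×3600 + 4×60 + 22) × 24 + 21 = 6309.
Real time: 6309 / (24) = 2103/8 s.
Target frame: (2103/8) × (30) = 31545/4 ≈ 7886.250 → 7886.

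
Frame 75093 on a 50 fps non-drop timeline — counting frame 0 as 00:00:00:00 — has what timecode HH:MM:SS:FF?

75093 ÷ 50 = 1501 full seconds, remainder 43 frames.
1501 s = 0 h 25 min 1 s.
Timecode: 00:25:01:43.

00:25:01:43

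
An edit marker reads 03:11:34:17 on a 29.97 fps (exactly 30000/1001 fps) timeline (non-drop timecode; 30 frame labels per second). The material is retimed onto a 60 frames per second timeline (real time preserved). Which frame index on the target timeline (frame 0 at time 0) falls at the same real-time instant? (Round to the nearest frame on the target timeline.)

frame 690364

Source frame index: (3×3600 + 11×60 + 34) × 30 + 17 = 344837.
Real time: 344837 / (30000/1001) = 345181837/30000 s.
Target frame: (345181837/30000) × (60) = 345181837/500 ≈ 690363.674 → 690364.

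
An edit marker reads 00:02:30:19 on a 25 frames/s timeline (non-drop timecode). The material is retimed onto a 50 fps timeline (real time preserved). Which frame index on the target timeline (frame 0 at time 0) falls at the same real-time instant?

Source frame index: (0×3600 + 2×60 + 30) × 25 + 19 = 3769.
Real time: 3769 / (25) = 3769/25 s.
Target frame: (3769/25) × (50) = 7538.

frame 7538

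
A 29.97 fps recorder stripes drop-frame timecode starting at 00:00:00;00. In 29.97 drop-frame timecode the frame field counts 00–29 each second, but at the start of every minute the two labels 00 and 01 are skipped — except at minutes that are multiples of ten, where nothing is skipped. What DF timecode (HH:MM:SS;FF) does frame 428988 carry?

Ten DF minutes hold 17982 frames, so frame 428988 lies in block 23 (frames 413586–431567) with 15402 frames into that block.
The block's first minute is 1800 frames and the rest 1798 each; 15402 frames reaches minute 8, so 23 × 18 + 8 × 2 = 430 labels have been skipped so far.
Adding those back, label number 428988 + 430 = 429418 at 30 labels/s is 14313 s + 28 f = 3 h 58 min 33 s frame 28, i.e. 03:58:33;28.

03:58:33;28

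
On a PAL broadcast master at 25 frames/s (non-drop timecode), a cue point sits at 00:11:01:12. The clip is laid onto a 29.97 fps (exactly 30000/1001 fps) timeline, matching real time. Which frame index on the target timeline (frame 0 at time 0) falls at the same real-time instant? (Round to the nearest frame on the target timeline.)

frame 19825

Source frame index: (0×3600 + 11×60 + 1) × 25 + 12 = 16537.
Real time: 16537 / (25) = 16537/25 s.
Target frame: (16537/25) × (30000/1001) = 19844400/1001 ≈ 19824.575 → 19825.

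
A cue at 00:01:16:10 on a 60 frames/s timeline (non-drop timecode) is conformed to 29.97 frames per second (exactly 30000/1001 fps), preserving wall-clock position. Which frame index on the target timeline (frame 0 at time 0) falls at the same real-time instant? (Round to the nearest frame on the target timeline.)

Source frame index: (0×3600 + 1×60 + 16) × 60 + 10 = 4570.
Real time: 4570 / (60) = 457/6 s.
Target frame: (457/6) × (30000/1001) = 2285000/1001 ≈ 2282.717 → 2283.

frame 2283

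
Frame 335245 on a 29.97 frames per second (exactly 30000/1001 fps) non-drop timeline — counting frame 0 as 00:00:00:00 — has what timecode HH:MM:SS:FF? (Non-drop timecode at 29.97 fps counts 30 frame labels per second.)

03:06:14:25

335245 ÷ 30 = 11174 full seconds, remainder 25 frames.
11174 s = 3 h 6 min 14 s.
Timecode: 03:06:14:25.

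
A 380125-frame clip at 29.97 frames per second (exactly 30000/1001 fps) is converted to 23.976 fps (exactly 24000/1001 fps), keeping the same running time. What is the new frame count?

304100 frames

Target frames = source frames × (target rate / source rate) = 380125 × (24000/1001)/(30000/1001) = 380125 × 4/5 = 304100.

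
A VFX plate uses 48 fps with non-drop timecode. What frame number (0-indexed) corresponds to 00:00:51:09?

Total seconds to the label: (0 × 3600 + 0 × 60 + 51) = 51.
Frame index = 51 × 48 + 9 = 2457.

2457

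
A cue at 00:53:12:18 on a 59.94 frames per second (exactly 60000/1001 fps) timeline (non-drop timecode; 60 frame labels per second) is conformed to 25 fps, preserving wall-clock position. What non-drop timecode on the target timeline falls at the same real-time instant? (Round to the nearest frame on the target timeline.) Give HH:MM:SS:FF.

00:53:15:12

Source frame index: (0×3600 + 53×60 + 12) × 60 + 18 = 191538.
Real time: 191538 / (60000/1001) = 31954923/10000 s.
Target frame: (31954923/10000) × (25) = 31954923/400 ≈ 79887.307 → 79887.
At 25 labels/s: frame 79887 → 00:53:15:12.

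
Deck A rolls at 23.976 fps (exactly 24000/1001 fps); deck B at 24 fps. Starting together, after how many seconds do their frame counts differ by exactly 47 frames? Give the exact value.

47047/24 seconds

The gap grows by |24 − 24000/1001| = 24/1001 frames per second.
Time for a 47-frame gap: 47 ÷ (24/1001) = 47047/24 s.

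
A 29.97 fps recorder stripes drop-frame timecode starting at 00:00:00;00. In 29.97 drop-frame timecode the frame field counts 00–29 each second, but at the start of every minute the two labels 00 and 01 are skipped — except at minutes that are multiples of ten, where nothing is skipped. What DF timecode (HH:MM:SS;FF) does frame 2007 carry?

Ten DF minutes hold 17982 frames, so frame 2007 lies in block 0 (frames 0–17981) with 2007 frames into that block.
The block's first minute is 1800 frames and the rest 1798 each; 2007 frames reaches minute 1, so 0 × 18 + 1 × 2 = 2 labels have been skipped so far.
Adding those back, label number 2007 + 2 = 2009 at 30 labels/s is 66 s + 29 f = 0 h 1 min 6 s frame 29, i.e. 00:01:06;29.

00:01:06;29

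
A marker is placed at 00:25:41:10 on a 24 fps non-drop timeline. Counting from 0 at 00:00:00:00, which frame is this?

Total seconds to the label: (0 × 3600 + 25 × 60 + 41) = 1541.
Frame index = 1541 × 24 + 10 = 36994.

frame 36994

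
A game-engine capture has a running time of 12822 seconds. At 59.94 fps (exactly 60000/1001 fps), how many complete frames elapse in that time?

768551 frames

Frames = 12822 × 60000/1001 = 769320000/1001 ≈ 768551.4486.
Complete frames: 768551.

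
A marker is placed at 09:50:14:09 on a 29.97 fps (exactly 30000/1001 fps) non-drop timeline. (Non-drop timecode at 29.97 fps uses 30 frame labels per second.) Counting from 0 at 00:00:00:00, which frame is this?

frame 1062429

Total seconds to the label: (9 × 3600 + 50 × 60 + 14) = 35414.
Frame index = 35414 × 30 + 9 = 1062429.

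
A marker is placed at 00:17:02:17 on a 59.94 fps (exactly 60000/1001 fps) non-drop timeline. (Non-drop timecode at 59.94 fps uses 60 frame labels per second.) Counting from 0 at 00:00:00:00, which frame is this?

frame 61337

Total seconds to the label: (0 × 3600 + 17 × 60 + 2) = 1022.
Frame index = 1022 × 60 + 17 = 61337.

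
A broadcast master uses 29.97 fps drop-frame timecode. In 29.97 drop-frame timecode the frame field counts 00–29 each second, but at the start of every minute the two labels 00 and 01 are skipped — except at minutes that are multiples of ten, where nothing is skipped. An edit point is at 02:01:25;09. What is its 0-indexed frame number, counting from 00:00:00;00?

As if non-drop at 30 labels/s: (2 × 3600 + 1 × 60 + 25) × 30 + 9 = 218559.
Minute boundaries passed: 121; those not divisible by 10: 121 − 12 = 109; dropped labels = 2 × 109 = 218.
Actual frame index = 218559 − 218 = 218341.

218341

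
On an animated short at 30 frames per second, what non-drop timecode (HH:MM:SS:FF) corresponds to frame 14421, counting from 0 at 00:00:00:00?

14421 ÷ 30 = 480 full seconds, remainder 21 frames.
480 s = 0 h 8 min 0 s.
Timecode: 00:08:00:21.

00:08:00:21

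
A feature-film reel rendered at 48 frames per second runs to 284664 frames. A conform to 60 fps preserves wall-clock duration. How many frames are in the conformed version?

Target frames = source frames × (target rate / source rate) = 284664 × (60)/(48) = 284664 × 5/4 = 355830.

355830 frames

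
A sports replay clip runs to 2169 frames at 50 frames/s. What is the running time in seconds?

Running time = 2169 / (50) = 43.38 s.

43.38 seconds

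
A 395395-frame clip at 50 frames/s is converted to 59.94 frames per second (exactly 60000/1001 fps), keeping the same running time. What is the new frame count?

474000 frames

Target frames = source frames × (target rate / source rate) = 395395 × (60000/1001)/(50) = 395395 × 1200/1001 = 474000.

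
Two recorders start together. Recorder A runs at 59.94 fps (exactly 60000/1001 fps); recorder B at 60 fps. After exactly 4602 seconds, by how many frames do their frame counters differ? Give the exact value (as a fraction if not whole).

A emits 60000/1001 × 4602 = 21240000/77 frames; B emits 60 × 4602 = 276120.
Difference = 21240/77 frames (≈ 275.8442); B is ahead of A.

21240/77 frames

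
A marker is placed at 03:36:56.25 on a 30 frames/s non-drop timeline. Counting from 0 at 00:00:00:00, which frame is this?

Total seconds to the label: (3 × 3600 + 36 × 60 + 56) = 13016.
Frame index = 13016 × 30 + 25 = 390505.

frame 390505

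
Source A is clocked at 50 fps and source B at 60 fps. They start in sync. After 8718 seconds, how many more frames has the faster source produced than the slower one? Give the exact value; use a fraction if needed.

A emits 50 × 8718 = 435900 frames; B emits 60 × 8718 = 523080.
Difference = 87180 frames; B is ahead of A.

87180 frames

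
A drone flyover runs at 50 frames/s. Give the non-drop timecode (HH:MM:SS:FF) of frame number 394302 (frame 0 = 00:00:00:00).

02:11:26:02

394302 ÷ 50 = 7886 full seconds, remainder 2 frames.
7886 s = 2 h 11 min 26 s.
Timecode: 02:11:26:02.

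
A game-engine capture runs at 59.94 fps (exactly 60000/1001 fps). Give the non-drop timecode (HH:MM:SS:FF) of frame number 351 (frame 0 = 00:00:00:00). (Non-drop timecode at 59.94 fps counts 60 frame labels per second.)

00:00:05:51

351 ÷ 60 = 5 full seconds, remainder 51 frames.
5 s = 0 h 0 min 5 s.
Timecode: 00:00:05:51.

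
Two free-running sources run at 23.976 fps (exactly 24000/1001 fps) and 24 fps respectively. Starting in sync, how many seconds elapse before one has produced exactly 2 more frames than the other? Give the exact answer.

The gap grows by |24 − 24000/1001| = 24/1001 frames per second.
Time for a 2-frame gap: 2 ÷ (24/1001) = 1001/12 s.

1001/12 seconds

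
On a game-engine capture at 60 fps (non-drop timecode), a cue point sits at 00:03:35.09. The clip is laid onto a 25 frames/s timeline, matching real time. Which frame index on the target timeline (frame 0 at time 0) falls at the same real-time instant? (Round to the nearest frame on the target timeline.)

frame 5379

Source frame index: (0×3600 + 3×60 + 35) × 60 + 9 = 12909.
Real time: 12909 / (60) = 4303/20 s.
Target frame: (4303/20) × (25) = 21515/4 ≈ 5378.750 → 5379.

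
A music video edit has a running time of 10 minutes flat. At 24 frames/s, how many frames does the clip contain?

14400 frames

10 min = 600 s.
Frames = 600 × 24 = 14400.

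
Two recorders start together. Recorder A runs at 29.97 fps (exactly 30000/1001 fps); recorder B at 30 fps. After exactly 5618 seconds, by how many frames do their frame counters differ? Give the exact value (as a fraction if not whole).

A emits 30000/1001 × 5618 = 168540000/1001 frames; B emits 30 × 5618 = 168540.
Difference = 168540/1001 frames (≈ 168.3716); B is ahead of A.

168540/1001 frames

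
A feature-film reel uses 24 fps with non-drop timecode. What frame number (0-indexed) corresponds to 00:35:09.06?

frame 50622

Total seconds to the label: (0 × 3600 + 35 × 60 + 9) = 2109.
Frame index = 2109 × 24 + 6 = 50622.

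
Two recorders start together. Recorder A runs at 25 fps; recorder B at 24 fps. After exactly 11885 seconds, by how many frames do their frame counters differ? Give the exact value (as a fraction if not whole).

11885 frames

A emits 25 × 11885 = 297125 frames; B emits 24 × 11885 = 285240.
Difference = 11885 frames; B is behind A.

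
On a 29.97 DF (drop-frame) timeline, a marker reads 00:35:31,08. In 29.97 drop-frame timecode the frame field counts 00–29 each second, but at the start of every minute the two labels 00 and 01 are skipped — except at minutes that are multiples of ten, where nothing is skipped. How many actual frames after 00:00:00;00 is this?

Complete 10-minute blocks: 3, each 17982 frames → 53946.
Remaining 5 whole minutes in the current block: 1800 + 4 × 1798 = 8992 frames.
Within the current minute: 31 × 30 + 8 − 2 = 936 (labels ;00/;01 skipped at this minute). Total = 53946 + 8992 + 936 = 63874.

63874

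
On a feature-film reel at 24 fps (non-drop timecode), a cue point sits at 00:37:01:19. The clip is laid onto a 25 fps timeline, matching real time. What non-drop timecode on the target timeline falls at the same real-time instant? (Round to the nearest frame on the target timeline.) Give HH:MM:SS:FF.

00:37:01:20

Source frame index: (0×3600 + 37×60 + 1) × 24 + 19 = 53323.
Real time: 53323 / (24) = 53323/24 s.
Target frame: (53323/24) × (25) = 1333075/24 ≈ 55544.792 → 55545.
At 25 labels/s: frame 55545 → 00:37:01:20.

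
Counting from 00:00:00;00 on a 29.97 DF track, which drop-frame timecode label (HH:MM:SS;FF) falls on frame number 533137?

04:56:29;01

Each 10-minute DF block holds 10 × 60 × 30 − 9 × 2 = 17982 frames. 533137 ÷ 17982 → 29 full blocks, remainder 11659.
Within the partial block the first minute is 1800 frames and each further minute 1798, so 6 further minute boundaries passed. Total skipped labels = 18 × 29 + 2 × 6 = 534.
Non-drop label index = 533137 + 534 = 533671; at 30 labels/s that is 04:56:29:01, i.e. DF 04:56:29;01.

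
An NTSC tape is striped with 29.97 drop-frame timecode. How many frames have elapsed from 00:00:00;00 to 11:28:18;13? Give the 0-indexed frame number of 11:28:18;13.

1237713

Complete 10-minute blocks: 68, each 17982 frames → 1222776.
Remaining 8 whole minutes in the current block: 1800 + 7 × 1798 = 14386 frames.
Within the current minute: 18 × 30 + 13 − 2 = 551 (labels ;00/;01 skipped at this minute). Total = 1222776 + 14386 + 551 = 1237713.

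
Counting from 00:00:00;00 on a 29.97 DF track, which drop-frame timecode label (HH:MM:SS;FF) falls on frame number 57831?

00:32:09;19

Ten DF minutes hold 17982 frames, so frame 57831 lies in block 3 (frames 53946–71927) with 3885 frames into that block.
The block's first minute is 1800 frames and the rest 1798 each; 3885 frames reaches minute 2, so 3 × 18 + 2 × 2 = 58 labels have been skipped so far.
Adding those back, label number 57831 + 58 = 57889 at 30 labels/s is 1929 s + 19 f = 0 h 32 min 9 s frame 19, i.e. 00:32:09;19.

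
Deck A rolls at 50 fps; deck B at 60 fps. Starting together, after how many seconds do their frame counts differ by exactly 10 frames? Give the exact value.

The gap grows by |60 − 50| = 10 frames per second.
Time for a 10-frame gap: 10 ÷ (10) = 1 s.

1 seconds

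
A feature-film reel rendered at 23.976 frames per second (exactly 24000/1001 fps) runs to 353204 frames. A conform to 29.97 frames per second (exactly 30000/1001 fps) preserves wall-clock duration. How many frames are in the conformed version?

Frames at target rate = 353204 × (30000/1001) / (24000/1001) = 441505.

441505 frames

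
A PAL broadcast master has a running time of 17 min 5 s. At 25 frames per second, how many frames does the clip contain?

17 min 5 s = 1025 s.
Frames = 1025 × 25 = 25625.

25625 frames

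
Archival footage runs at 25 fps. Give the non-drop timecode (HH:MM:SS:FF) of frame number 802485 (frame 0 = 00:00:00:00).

802485 ÷ 25 = 32099 full seconds, remainder 10 frames.
32099 s = 8 h 54 min 59 s.
Timecode: 08:54:59:10.

08:54:59:10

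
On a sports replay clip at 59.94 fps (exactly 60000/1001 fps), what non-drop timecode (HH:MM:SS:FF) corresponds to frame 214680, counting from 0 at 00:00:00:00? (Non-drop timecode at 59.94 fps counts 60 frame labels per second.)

00:59:38:00

214680 ÷ 60 = 3578 full seconds, remainder 0 frames.
3578 s = 0 h 59 min 38 s.
Timecode: 00:59:38:00.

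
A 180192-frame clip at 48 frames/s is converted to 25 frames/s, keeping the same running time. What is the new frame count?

93850 frames

Target frames = source frames × (target rate / source rate) = 180192 × (25)/(48) = 180192 × 25/48 = 93850.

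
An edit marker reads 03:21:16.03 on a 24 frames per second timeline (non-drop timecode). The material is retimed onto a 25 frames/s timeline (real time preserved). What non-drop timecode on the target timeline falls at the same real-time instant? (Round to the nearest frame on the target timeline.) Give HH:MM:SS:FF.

Source frame index: (3×3600 + 21×60 + 16) × 24 + 3 = 289827.
Real time: 289827 / (24) = 96609/8 s.
Target frame: (96609/8) × (25) = 2415225/8 ≈ 301903.125 → 301903.
At 25 labels/s: frame 301903 → 03:21:16:03.

03:21:16:03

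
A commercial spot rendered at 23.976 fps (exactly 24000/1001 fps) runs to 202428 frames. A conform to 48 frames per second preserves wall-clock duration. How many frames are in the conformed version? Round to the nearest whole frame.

Frames at target rate = 202428 × (48) / (24000/1001) = 50657607/125 ≈ 405260.856.
Nearest whole frame: 405261.

405261 frames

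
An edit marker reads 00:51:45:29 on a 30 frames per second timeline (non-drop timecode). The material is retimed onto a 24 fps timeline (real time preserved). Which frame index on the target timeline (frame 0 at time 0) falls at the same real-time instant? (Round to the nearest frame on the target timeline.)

frame 74543

Source frame index: (0×3600 + 51×60 + 45) × 30 + 29 = 93179.
Real time: 93179 / (30) = 93179/30 s.
Target frame: (93179/30) × (24) = 372716/5 ≈ 74543.200 → 74543.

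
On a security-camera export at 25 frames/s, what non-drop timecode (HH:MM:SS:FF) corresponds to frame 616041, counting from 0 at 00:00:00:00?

616041 ÷ 25 = 24641 full seconds, remainder 16 frames.
24641 s = 6 h 50 min 41 s.
Timecode: 06:50:41:16.

06:50:41:16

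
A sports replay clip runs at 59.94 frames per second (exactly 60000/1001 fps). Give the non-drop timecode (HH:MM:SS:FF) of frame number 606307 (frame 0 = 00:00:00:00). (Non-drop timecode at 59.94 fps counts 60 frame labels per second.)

606307 ÷ 60 = 10105 full seconds, remainder 7 frames.
10105 s = 2 h 48 min 25 s.
Timecode: 02:48:25:07.

02:48:25:07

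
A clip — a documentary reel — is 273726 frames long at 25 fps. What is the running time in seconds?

10949.04 seconds

Running time = 273726 / (25) = 10949.04 s.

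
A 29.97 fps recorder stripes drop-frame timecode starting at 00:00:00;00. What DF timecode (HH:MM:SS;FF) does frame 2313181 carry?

21:26:23;07

Each 10-minute DF block holds 10 × 60 × 30 − 9 × 2 = 17982 frames. 2313181 ÷ 17982 → 128 full blocks, remainder 11485.
Within the partial block the first minute is 1800 frames and each further minute 1798, so 6 further minute boundaries passed. Total skipped labels = 18 × 128 + 2 × 6 = 2316.
Non-drop label index = 2313181 + 2316 = 2315497; at 30 labels/s that is 21:26:23:07, i.e. DF 21:26:23;07.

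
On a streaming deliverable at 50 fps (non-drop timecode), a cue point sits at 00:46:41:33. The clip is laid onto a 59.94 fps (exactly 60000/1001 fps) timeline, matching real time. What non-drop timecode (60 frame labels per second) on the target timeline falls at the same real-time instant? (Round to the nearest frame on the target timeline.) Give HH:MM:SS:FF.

Source frame index: (0×3600 + 46×60 + 41) × 50 + 33 = 140083.
Real time: 140083 / (50) = 140083/50 s.
Target frame: (140083/50) × (60000/1001) = 168099600/1001 ≈ 167931.668 → 167932.
At 60 labels/s: frame 167932 → 00:46:38:52.

00:46:38:52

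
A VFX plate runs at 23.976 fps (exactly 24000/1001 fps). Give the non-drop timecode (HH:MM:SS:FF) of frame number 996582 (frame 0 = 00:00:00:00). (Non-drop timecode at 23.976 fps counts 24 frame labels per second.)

996582 ÷ 24 = 41524 full seconds, remainder 6 frames.
41524 s = 11 h 32 min 4 s.
Timecode: 11:32:04:06.

11:32:04:06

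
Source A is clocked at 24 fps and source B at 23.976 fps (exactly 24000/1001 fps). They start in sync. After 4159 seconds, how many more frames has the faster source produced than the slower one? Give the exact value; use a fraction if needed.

99816/1001 frames

A emits 24 × 4159 = 99816 frames; B emits 24000/1001 × 4159 = 99816000/1001.
Difference = 99816/1001 frames (≈ 99.7163); B is behind A.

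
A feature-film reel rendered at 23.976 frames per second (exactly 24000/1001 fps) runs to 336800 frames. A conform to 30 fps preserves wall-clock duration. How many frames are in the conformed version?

421421 frames

Target frames = source frames × (target rate / source rate) = 336800 × (30)/(24000/1001) = 336800 × 1001/800 = 421421.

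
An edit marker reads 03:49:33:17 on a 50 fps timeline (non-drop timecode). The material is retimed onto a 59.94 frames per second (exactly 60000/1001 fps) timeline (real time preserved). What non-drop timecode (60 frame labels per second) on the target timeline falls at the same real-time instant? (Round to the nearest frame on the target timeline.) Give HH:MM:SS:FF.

03:49:19:35

Source frame index: (3×3600 + 49×60 + 33) × 50 + 17 = 688667.
Real time: 688667 / (50) = 688667/50 s.
Target frame: (688667/50) × (60000/1001) = 118057200/143 ≈ 825574.825 → 825575.
At 60 labels/s: frame 825575 → 03:49:19:35.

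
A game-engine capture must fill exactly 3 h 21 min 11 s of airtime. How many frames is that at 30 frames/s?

362130 frames

3 h 21 min 11 s = 12071 s.
Frames = 12071 × 30 = 362130.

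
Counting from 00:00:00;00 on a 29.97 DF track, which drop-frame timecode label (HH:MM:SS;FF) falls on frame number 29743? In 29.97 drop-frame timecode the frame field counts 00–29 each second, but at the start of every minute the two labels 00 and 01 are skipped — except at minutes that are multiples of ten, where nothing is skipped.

00:16:32;13

Ten DF minutes hold 17982 frames, so frame 29743 lies in block 1 (frames 17982–35963) with 11761 frames into that block.
The block's first minute is 1800 frames and the rest 1798 each; 11761 frames reaches minute 6, so 1 × 18 + 6 × 2 = 30 labels have been skipped so far.
Adding those back, label number 29743 + 30 = 29773 at 30 labels/s is 992 s + 13 f = 0 h 16 min 32 s frame 13, i.e. 00:16:32;13.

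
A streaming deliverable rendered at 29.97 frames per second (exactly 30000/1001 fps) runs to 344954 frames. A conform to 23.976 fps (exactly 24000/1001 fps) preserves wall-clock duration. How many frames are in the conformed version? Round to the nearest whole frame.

275963 frames

Frames at target rate = 344954 × (24000/1001) / (30000/1001) = 1379816/5 ≈ 275963.200.
Nearest whole frame: 275963.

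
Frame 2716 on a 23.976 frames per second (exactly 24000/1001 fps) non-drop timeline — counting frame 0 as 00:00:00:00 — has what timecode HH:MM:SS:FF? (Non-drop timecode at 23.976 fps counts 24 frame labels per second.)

00:01:53:04

2716 ÷ 24 = 113 full seconds, remainder 4 frames.
113 s = 0 h 1 min 53 s.
Timecode: 00:01:53:04.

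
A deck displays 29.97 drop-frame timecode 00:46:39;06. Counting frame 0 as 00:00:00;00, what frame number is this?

83892

As if non-drop at 30 labels/s: (0 × 3600 + 46 × 60 + 39) × 30 + 6 = 83976.
Minute boundaries passed: 46; those not divisible by 10: 46 − 4 = 42; dropped labels = 2 × 42 = 84.
Actual frame index = 83976 − 84 = 83892.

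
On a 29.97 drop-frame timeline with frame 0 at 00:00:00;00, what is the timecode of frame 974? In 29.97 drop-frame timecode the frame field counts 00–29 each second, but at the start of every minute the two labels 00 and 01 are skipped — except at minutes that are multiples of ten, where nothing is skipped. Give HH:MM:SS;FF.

Each 10-minute DF block holds 10 × 60 × 30 − 9 × 2 = 17982 frames. 974 ÷ 17982 → 0 full blocks, remainder 974.
Within the partial block the first minute is 1800 frames and each further minute 1798, so 0 further minute boundaries passed. Total skipped labels = 18 × 0 + 2 × 0 = 0.
Non-drop label index = 974 + 0 = 974; at 30 labels/s that is 00:00:32:14, i.e. DF 00:00:32;14.

00:00:32;14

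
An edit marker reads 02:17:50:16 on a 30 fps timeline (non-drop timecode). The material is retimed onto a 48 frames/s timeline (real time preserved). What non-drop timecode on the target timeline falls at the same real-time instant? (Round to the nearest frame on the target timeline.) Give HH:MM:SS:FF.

Source frame index: (2×3600 + 17×60 + 50) × 30 + 16 = 248116.
Real time: 248116 / (30) = 124058/15 s.
Target frame: (124058/15) × (48) = 1984928/5 ≈ 396985.600 → 396986.
At 48 labels/s: frame 396986 → 02:17:50:26.

02:17:50:26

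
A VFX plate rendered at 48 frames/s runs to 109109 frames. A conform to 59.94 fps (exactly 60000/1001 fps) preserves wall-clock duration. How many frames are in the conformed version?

136250 frames

Target frames = source frames × (target rate / source rate) = 109109 × (60000/1001)/(48) = 109109 × 1250/1001 = 136250.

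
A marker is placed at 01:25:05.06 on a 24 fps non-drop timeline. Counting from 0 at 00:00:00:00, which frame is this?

122526

Total seconds to the label: (1 × 3600 + 25 × 60 + 5) = 5105.
Frame index = 5105 × 24 + 6 = 122526.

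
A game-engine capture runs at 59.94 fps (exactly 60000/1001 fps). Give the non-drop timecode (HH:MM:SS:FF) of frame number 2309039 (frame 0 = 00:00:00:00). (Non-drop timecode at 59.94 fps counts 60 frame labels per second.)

2309039 ÷ 60 = 38483 full seconds, remainder 59 frames.
38483 s = 10 h 41 min 23 s.
Timecode: 10:41:23:59.

10:41:23:59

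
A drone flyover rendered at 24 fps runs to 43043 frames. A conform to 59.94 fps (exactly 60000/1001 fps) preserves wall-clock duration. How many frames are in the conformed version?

Target frames = source frames × (target rate / source rate) = 43043 × (60000/1001)/(24) = 43043 × 2500/1001 = 107500.

107500 frames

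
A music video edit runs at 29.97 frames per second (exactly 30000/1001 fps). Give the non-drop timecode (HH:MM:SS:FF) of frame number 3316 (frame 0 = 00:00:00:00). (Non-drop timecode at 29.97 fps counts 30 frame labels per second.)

00:01:50:16

3316 ÷ 30 = 110 full seconds, remainder 16 frames.
110 s = 0 h 1 min 50 s.
Timecode: 00:01:50:16.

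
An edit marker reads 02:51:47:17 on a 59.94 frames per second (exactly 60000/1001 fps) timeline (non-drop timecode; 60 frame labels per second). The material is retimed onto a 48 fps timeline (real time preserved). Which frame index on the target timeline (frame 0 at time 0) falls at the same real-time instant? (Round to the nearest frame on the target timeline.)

frame 495244

Source frame index: (2×3600 + 51×60 + 47) × 60 + 17 = 618437.
Real time: 618437 / (60000/1001) = 619055437/60000 s.
Target frame: (619055437/60000) × (48) = 619055437/1250 ≈ 495244.350 → 495244.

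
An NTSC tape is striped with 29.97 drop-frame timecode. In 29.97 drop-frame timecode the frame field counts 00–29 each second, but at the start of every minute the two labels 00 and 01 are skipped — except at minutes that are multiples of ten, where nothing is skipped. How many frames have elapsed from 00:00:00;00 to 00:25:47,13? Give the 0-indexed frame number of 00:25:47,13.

As if non-drop at 30 labels/s: (0 × 3600 + 25 × 60 + 47) × 30 + 13 = 46423.
Minute boundaries passed: 25; those not divisible by 10: 25 − 2 = 23; dropped labels = 2 × 23 = 46.
Actual frame index = 46423 − 46 = 46377.

46377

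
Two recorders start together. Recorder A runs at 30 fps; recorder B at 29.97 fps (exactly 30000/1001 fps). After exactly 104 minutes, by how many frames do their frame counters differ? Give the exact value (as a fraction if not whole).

104 min = 6240 s.
A emits 30 × 6240 = 187200 frames; B emits 30000/1001 × 6240 = 14400000/77.
Difference = 14400/77 frames (≈ 187.0130); B is behind A.

14400/77 frames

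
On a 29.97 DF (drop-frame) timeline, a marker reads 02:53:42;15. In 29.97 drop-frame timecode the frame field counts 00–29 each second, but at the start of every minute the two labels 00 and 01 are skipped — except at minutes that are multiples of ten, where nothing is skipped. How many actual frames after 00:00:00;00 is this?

As if non-drop at 30 labels/s: (2 × 3600 + 53 × 60 + 42) × 30 + 15 = 312675.
Minute boundaries passed: 173; those not divisible by 10: 173 − 17 = 156; dropped labels = 2 × 156 = 312.
Actual frame index = 312675 − 312 = 312363.

312363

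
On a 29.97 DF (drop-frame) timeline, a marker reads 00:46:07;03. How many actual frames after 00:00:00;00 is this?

As if non-drop at 30 labels/s: (0 × 3600 + 46 × 60 + 7) × 30 + 3 = 83013.
Minute boundaries passed: 46; those not divisible by 10: 46 − 4 = 42; dropped labels = 2 × 42 = 84.
Actual frame index = 83013 − 84 = 82929.

82929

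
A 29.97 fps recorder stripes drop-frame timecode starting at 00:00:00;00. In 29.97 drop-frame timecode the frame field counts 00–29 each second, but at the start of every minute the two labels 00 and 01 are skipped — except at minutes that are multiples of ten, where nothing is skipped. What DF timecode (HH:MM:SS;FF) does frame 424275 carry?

Each 10-minute DF block holds 10 × 60 × 30 − 9 × 2 = 17982 frames. 424275 ÷ 17982 → 23 full blocks, remainder 10689.
Within the partial block the first minute is 1800 frames and each further minute 1798, so 5 further minute boundaries passed. Total skipped labels = 18 × 23 + 2 × 5 = 424.
Non-drop label index = 424275 + 424 = 424699; at 30 labels/s that is 03:55:56:19, i.e. DF 03:55:56;19.

03:55:56;19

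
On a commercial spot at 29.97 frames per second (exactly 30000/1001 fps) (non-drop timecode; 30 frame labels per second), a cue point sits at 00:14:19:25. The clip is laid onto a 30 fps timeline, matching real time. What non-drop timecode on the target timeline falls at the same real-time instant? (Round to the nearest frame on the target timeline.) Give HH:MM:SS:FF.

Source frame index: (0×3600 + 14×60 + 19) × 30 + 25 = 25795.
Real time: 25795 / (30000/1001) = 5164159/6000 s.
Target frame: (5164159/6000) × (30) = 5164159/200 ≈ 25820.795 → 25821.
At 30 labels/s: frame 25821 → 00:14:20:21.

00:14:20:21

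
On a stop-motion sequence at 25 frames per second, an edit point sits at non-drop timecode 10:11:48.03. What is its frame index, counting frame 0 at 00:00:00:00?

Total seconds to the label: (10 × 3600 + 11 × 60 + 48) = 36708.
Frame index = 36708 × 25 + 3 = 917703.

frame 917703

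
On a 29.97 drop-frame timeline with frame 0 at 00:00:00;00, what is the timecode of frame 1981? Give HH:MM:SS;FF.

00:01:06;03

Ten DF minutes hold 17982 frames, so frame 1981 lies in block 0 (frames 0–17981) with 1981 frames into that block.
The block's first minute is 1800 frames and the rest 1798 each; 1981 frames reaches minute 1, so 0 × 18 + 1 × 2 = 2 labels have been skipped so far.
Adding those back, label number 1981 + 2 = 1983 at 30 labels/s is 66 s + 3 f = 0 h 1 min 6 s frame 3, i.e. 00:01:06;03.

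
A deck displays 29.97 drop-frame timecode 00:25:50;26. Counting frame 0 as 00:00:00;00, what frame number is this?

46480

Complete 10-minute blocks: 2, each 17982 frames → 35964.
Remaining 5 whole minutes in the current block: 1800 + 4 × 1798 = 8992 frames.
Within the current minute: 50 × 30 + 26 − 2 = 1524 (labels ;00/;01 skipped at this minute). Total = 35964 + 8992 + 1524 = 46480.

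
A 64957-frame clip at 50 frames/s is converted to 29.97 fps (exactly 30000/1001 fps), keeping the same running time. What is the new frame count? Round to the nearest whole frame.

Frames at target rate = 64957 × (30000/1001) / (50) = 38974200/1001 ≈ 38935.265.
Nearest whole frame: 38935.

38935 frames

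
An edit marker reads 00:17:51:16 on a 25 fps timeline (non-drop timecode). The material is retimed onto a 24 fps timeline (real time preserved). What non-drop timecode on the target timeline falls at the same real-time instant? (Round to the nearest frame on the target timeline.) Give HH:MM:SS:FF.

00:17:51:15

Source frame index: (0×3600 + 17×60 + 51) × 25 + 16 = 26791.
Real time: 26791 / (25) = 26791/25 s.
Target frame: (26791/25) × (24) = 642984/25 ≈ 25719.360 → 25719.
At 24 labels/s: frame 25719 → 00:17:51:15.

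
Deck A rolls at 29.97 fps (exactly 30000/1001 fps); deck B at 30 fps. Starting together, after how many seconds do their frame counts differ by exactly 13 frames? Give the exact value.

The gap grows by |30 − 30000/1001| = 30/1001 frames per second.
Time for a 13-frame gap: 13 ÷ (30/1001) = 13013/30 s.

13013/30 seconds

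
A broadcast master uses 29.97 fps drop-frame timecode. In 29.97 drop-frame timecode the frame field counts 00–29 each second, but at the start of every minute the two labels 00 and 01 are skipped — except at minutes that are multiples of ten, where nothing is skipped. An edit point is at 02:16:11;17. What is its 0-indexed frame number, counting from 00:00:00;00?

As if non-drop at 30 labels/s: (2 × 3600 + 16 × 60 + 11) × 30 + 17 = 245147.
Minute boundaries passed: 136; those not divisible by 10: 136 − 13 = 123; dropped labels = 2 × 123 = 246.
Actual frame index = 245147 − 246 = 244901.

244901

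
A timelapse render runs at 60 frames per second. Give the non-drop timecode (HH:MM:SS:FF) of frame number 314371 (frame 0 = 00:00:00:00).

01:27:19:31

314371 ÷ 60 = 5239 full seconds, remainder 31 frames.
5239 s = 1 h 27 min 19 s.
Timecode: 01:27:19:31.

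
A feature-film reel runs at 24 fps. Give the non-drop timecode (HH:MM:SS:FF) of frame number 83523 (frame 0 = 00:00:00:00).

00:58:00:03

83523 ÷ 24 = 3480 full seconds, remainder 3 frames.
3480 s = 0 h 58 min 0 s.
Timecode: 00:58:00:03.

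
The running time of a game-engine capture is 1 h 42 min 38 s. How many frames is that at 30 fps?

1 h 42 min 38 s = 6158 s.
Frames = 6158 × 30 = 184740.

184740 frames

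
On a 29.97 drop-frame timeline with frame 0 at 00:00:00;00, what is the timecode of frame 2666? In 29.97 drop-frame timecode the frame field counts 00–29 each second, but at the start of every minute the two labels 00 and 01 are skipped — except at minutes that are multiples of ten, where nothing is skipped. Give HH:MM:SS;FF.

Each 10-minute DF block holds 10 × 60 × 30 − 9 × 2 = 17982 frames. 2666 ÷ 17982 → 0 full blocks, remainder 2666.
Within the partial block the first minute is 1800 frames and each further minute 1798, so 1 further minute boundary passed. Total skipped labels = 18 × 0 + 2 × 1 = 2.
Non-drop label index = 2666 + 2 = 2668; at 30 labels/s that is 00:01:28:28, i.e. DF 00:01:28;28.

00:01:28;28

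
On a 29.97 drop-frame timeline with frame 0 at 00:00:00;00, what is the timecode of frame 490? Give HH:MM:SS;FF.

00:00:16;10

Each 10-minute DF block holds 10 × 60 × 30 − 9 × 2 = 17982 frames. 490 ÷ 17982 → 0 full blocks, remainder 490.
Within the partial block the first minute is 1800 frames and each further minute 1798, so 0 further minute boundaries passed. Total skipped labels = 18 × 0 + 2 × 0 = 0.
Non-drop label index = 490 + 0 = 490; at 30 labels/s that is 00:00:16:10, i.e. DF 00:00:16;10.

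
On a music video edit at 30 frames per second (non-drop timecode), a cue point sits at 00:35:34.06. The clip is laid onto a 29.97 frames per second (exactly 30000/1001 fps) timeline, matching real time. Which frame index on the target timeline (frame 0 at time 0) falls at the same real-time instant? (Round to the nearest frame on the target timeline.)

frame 63962

Source frame index: (0×3600 + 35×60 + 34) × 30 + 6 = 64026.
Real time: 64026 / (30) = 10671/5 s.
Target frame: (10671/5) × (30000/1001) = 64026000/1001 ≈ 63962.038 → 63962.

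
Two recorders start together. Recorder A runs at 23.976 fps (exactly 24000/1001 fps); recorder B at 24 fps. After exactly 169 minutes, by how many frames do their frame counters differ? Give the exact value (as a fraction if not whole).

18720/77 frames

169 min = 10140 s.
A emits 24000/1001 × 10140 = 18720000/77 frames; B emits 24 × 10140 = 243360.
Difference = 18720/77 frames (≈ 243.1169); B is ahead of A.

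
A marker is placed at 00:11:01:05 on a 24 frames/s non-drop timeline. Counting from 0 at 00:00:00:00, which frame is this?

Total seconds to the label: (0 × 3600 + 11 × 60 + 1) = 661.
Frame index = 661 × 24 + 5 = 15869.

15869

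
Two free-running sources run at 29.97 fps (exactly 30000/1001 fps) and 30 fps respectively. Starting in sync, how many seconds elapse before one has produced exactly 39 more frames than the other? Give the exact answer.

The gap grows by |30 − 30000/1001| = 30/1001 frames per second.
Time for a 39-frame gap: 39 ÷ (30/1001) = 1301.3 s.

1301.3 seconds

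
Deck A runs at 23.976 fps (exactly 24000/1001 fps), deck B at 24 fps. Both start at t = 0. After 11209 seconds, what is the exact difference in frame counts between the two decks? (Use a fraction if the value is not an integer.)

A emits 24000/1001 × 11209 = 24456000/91 frames; B emits 24 × 11209 = 269016.
Difference = 24456/91 frames (≈ 268.7473); B is ahead of A.

24456/91 frames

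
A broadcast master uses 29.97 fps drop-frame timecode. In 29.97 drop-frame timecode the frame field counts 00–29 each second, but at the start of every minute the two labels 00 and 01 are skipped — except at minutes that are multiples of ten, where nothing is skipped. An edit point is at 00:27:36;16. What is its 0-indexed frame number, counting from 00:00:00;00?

49646

Complete 10-minute blocks: 2, each 17982 frames → 35964.
Remaining 7 whole minutes in the current block: 1800 + 6 × 1798 = 12588 frames.
Within the current minute: 36 × 30 + 16 − 2 = 1094 (labels ;00/;01 skipped at this minute). Total = 35964 + 12588 + 1094 = 49646.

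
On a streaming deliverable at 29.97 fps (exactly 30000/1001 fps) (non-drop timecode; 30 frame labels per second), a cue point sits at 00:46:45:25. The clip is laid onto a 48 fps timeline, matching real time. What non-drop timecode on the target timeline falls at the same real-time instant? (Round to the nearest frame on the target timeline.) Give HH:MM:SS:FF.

00:46:48:31

Source frame index: (0×3600 + 46×60 + 45) × 30 + 25 = 84175.
Real time: 84175 / (30000/1001) = 3370367/1200 s.
Target frame: (3370367/1200) × (48) = 3370367/25 ≈ 134814.680 → 134815.
At 48 labels/s: frame 134815 → 00:46:48:31.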